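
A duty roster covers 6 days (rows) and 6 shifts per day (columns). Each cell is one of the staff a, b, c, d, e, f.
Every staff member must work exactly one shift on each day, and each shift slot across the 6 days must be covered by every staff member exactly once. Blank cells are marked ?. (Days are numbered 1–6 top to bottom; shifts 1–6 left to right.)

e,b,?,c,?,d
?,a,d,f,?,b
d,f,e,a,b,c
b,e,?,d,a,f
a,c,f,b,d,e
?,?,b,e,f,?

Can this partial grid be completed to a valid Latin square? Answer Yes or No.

Day 1, shift 5: day 1 together with shift 5 already contain {a, b, c, d, e, f} — every symbol — so nothing can go there. The grid has no valid completion.

No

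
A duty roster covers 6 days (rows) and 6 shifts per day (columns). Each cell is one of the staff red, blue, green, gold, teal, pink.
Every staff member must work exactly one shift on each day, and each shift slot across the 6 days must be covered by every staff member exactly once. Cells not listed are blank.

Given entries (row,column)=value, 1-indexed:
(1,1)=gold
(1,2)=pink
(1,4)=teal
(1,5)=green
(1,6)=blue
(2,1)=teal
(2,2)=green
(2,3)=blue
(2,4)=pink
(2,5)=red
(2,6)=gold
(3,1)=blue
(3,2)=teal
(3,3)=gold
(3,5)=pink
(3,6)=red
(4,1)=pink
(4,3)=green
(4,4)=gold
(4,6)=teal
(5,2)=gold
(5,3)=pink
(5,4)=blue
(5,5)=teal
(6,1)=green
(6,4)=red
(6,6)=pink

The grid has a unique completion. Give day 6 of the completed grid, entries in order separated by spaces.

Day 6, shift 2: day 6 has {red, green, pink} and shift 2 has {green, gold, teal, pink}, leaving only blue.
Day 6, shift 3: day 6 has {red, blue, green, pink} and shift 3 has {blue, green, gold, pink}, leaving only teal.
Day 6, shift 5: day 6 has {red, blue, green, teal, pink} and shift 5 has {red, green, teal, pink}, leaving only gold.
So day 6 reads: green blue teal red gold pink.

green blue teal red gold pink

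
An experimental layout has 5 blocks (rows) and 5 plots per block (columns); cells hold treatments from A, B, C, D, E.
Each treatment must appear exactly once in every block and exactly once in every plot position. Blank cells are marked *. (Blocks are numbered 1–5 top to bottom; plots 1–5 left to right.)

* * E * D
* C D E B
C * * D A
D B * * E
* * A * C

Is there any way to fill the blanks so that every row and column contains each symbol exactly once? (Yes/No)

No block or plot among the givens repeats a symbol, and propagating forced cells runs into no contradiction.
One valid completion exists (for instance, B A E C D / A C D E B / C E B D A / D B C A E / E D A B C).

Yes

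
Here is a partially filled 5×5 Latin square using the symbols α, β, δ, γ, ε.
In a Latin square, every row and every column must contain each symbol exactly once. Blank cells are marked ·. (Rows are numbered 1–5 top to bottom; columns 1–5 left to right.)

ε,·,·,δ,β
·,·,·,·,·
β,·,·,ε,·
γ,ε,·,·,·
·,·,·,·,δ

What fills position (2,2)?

γ

Row 4, column 5: row 4 has {γ, ε} and column 5 has {β, δ}, leaving only α.
Row 3, column 5: row 3 has {β, ε} and column 5 has {α, β, δ}, leaving only γ.
Row 2, column 5: row 2 has {} and column 5 has {α, β, δ, γ}, leaving only ε.
Row 4, column 4: row 4 has {α, γ, ε} and column 4 has {δ, ε}, leaving only β.
Row 4, column 3: row 4 has {α, β, γ, ε} and column 3 has {}, leaving only δ.
Row 3, column 3: row 3 has {β, γ, ε} and column 3 has {δ}, leaving only α.
Row 1, column 3: row 1 has {β, δ, ε} and column 3 has {α, δ}, leaving only γ.
Row 1, column 2: row 1 has {β, δ, γ, ε} and column 2 has {ε}, leaving only α.
Row 2, column 3: row 2 has {ε} and column 3 has {α, δ, γ}, leaving only β.
Row 3, column 2: row 3 has {α, β, γ, ε} and column 2 has {α, ε}, leaving only δ.
Row 2 already has {β, ε} and column 2 already has {α, δ, ε}, so row 2, column 2 must be γ.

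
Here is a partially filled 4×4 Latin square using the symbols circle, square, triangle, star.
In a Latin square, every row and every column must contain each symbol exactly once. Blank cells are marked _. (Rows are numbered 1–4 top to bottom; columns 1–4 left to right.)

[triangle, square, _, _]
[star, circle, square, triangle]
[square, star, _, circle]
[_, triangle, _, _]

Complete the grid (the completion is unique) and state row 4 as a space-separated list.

circle triangle star square

Row 4, column 1: row 4 has {triangle} and column 1 has {square, triangle, star}, leaving only circle.
Row 4, column 3: row 4 has {circle, triangle} and column 3 has {square}, leaving only star.
Row 4, column 4: row 4 has {circle, triangle, star} and column 4 has {circle, triangle}, leaving only square.
So row 4 reads: circle triangle star square.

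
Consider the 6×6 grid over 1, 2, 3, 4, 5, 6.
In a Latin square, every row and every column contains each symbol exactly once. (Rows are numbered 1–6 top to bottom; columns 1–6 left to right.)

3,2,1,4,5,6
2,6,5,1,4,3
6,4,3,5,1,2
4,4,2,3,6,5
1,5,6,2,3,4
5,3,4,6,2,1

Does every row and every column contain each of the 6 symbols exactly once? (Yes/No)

Row 4 contains 4 twice (at columns 1 and 2), so it is not a permutation.

No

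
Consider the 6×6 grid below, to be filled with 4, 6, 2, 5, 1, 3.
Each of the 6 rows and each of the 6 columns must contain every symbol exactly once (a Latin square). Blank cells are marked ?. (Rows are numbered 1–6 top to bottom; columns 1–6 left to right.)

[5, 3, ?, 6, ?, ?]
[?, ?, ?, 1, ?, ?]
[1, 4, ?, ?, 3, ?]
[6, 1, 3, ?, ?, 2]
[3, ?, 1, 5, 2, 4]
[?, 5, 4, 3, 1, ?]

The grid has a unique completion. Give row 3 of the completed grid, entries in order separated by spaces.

Row 3, column 4: row 3 has {4, 1, 3} and column 4 has {6, 5, 1, 3}, leaving only 2.
Row 1, column 3: row 1 has {6, 5, 3} and column 3 has {4, 1, 3}, leaving only 2.
Row 1, column 5: row 1 has {6, 2, 5, 3} and column 5 has {2, 1, 3}, leaving only 4.
Row 1, column 6: row 1 has {4, 6, 2, 5, 3} and column 6 has {4, 2}, leaving only 1.
Row 4, column 4: row 4 has {6, 2, 1, 3} and column 4 has {6, 2, 5, 1, 3}, leaving only 4.
Row 4, column 5: row 4 has {4, 6, 2, 1, 3} and column 5 has {4, 2, 1, 3}, leaving only 5.
Row 2, column 5: row 2 has {1} and column 5 has {4, 2, 5, 1, 3}, leaving only 6.
Row 2, column 2: row 2 has {6, 1} and column 2 has {4, 5, 1, 3}, leaving only 2.
Row 2, column 1: row 2 has {6, 2, 1} and column 1 has {6, 5, 1, 3}, leaving only 4.
Row 2, column 3: row 2 has {4, 6, 2, 1} and column 3 has {4, 2, 1, 3}, leaving only 5.
Row 3, column 3: row 3 has {4, 2, 1, 3} and column 3 has {4, 2, 5, 1, 3}, leaving only 6.
Row 3, column 6: row 3 has {4, 6, 2, 1, 3} and column 6 has {4, 2, 1}, leaving only 5.
So row 3 reads: 1 4 6 2 3 5.

1 4 6 2 3 5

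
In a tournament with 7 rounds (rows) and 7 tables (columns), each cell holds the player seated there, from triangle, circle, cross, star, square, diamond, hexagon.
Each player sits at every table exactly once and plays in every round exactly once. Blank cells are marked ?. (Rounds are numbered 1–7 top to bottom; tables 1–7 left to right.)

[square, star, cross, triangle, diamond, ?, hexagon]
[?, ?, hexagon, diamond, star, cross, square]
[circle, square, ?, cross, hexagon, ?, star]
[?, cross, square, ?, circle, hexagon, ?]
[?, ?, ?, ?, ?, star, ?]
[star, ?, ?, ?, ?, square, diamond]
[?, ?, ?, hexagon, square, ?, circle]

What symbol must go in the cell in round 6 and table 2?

hexagon

Round 1, table 6: round 1 has {triangle, cross, star, square, diamond, hexagon} and table 6 has {cross, star, square, hexagon}, leaving only circle.
Round 2, table 1: round 2 has {cross, star, square, diamond, hexagon} and table 1 has {circle, star, square}, leaving only triangle.
Round 2, table 2: round 2 has {triangle, cross, star, square, diamond, hexagon} and table 2 has {cross, star, square}, leaving only circle.
Round 4, table 1: round 4 has {circle, cross, square, hexagon} and table 1 has {triangle, circle, star, square}, leaving only diamond.
Round 4, table 4: round 4 has {circle, cross, square, diamond, hexagon} and table 4 has {triangle, cross, diamond, hexagon}, leaving only star.
Round 4, table 7: round 4 has {circle, cross, star, square, diamond, hexagon} and table 7 has {circle, star, square, diamond, hexagon}, leaving only triangle.
Round 5, table 7: round 5 has {star} and table 7 has {triangle, circle, star, square, diamond, hexagon}, leaving only cross.
Round 5, table 1: round 5 has {cross, star} and table 1 has {triangle, circle, star, square, diamond}, leaving only hexagon.
Round 5, table 5: round 5 has {cross, star, hexagon} and table 5 has {circle, star, square, diamond, hexagon}, leaving only triangle.
Round 5, table 2: round 5 has {triangle, cross, star, hexagon} and table 2 has {circle, cross, star, square}, leaving only diamond.
Round 5, table 3: round 5 has {triangle, cross, star, diamond, hexagon} and table 3 has {cross, square, hexagon}, leaving only circle.
Round 5, table 4: round 5 has {triangle, circle, cross, star, diamond, hexagon} and table 4 has {triangle, cross, star, diamond, hexagon}, leaving only square.
Round 6, table 3: round 6 has {star, square, diamond} and table 3 has {circle, cross, square, hexagon}, leaving only triangle.
Round 6 already has {triangle, star, square, diamond} and table 2 already has {circle, cross, star, square, diamond}, so round 6, table 2 must be hexagon.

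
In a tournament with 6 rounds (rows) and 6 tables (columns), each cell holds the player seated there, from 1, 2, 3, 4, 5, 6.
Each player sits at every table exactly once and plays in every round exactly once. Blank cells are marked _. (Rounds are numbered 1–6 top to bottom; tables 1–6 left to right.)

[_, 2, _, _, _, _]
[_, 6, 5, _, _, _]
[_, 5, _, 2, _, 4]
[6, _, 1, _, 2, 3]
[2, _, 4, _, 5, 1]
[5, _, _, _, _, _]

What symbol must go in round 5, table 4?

6

Round 2, table 6: round 2 has {5, 6} and table 6 has {1, 3, 4}, leaving only 2.
Round 4, table 2: round 4 has {1, 2, 3, 6} and table 2 has {2, 5, 6}, leaving only 4.
Round 4, table 4: round 4 has {1, 2, 3, 4, 6} and table 4 has {2}, leaving only 5.
Round 5, table 2: round 5 has {1, 2, 4, 5} and table 2 has {2, 4, 5, 6}, leaving only 3.
Round 5 already has {1, 2, 3, 4, 5} and table 4 already has {2, 5}, so round 5, table 4 must be 6.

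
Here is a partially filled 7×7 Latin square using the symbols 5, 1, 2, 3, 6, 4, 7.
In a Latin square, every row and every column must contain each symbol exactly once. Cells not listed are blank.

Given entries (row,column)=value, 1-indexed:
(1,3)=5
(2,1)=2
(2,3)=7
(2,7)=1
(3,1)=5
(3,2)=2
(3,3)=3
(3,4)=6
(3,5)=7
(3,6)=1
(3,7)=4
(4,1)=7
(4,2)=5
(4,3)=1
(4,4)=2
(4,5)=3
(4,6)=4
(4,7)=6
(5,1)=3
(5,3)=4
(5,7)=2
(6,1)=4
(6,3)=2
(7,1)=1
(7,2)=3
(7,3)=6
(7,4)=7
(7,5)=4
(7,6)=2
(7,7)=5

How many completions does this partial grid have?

11

Row 1, column 1: eliminating its row and column leaves {6}.
Row 1, column 2: eliminating its row and column leaves {1, 6, 4, 7}.
Row 1, column 4: eliminating its row and column leaves {1, 3, 4}.
Row 1, column 5: eliminating its row and column leaves {1, 2, 6}.
Row 1, column 6: eliminating its row and column leaves {3, 6, 7}.
Row 1, column 7: eliminating its row and column leaves {3, 7}.
Row 2, column 2: eliminating its row and column leaves {6, 4}.
Row 2, column 4: eliminating its row and column leaves {5, 3, 4}.
Row 2, column 5: eliminating its row and column leaves {5, 6}.
Row 2, column 6: eliminating its row and column leaves {5, 3, 6}.
Row 5, column 2: eliminating its row and column leaves {1, 6, 7}.
Row 5, column 4: eliminating its row and column leaves {5, 1}.
Row 5, column 5: eliminating its row and column leaves {5, 1, 6}.
Row 5, column 6: eliminating its row and column leaves {5, 6, 7}.
Row 6, column 2: eliminating its row and column leaves {1, 6, 7}.
Row 6, column 4: eliminating its row and column leaves {5, 1, 3}.
Row 6, column 5: eliminating its row and column leaves {5, 1, 6}.
Row 6, column 6: eliminating its row and column leaves {5, 3, 6, 7}.
Row 6, column 7: eliminating its row and column leaves {3, 7}.
Enumerating the assignments across these blanks that avoid any row or column repeat gives 11 completions.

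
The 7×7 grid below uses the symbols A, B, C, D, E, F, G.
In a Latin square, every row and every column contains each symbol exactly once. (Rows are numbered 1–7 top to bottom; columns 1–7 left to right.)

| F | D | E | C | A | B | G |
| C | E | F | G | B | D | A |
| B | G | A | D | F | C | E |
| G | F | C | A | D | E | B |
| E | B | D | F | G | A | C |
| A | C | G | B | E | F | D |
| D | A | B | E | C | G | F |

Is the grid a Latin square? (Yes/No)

Each row is a permutation of the 7 symbols, and so is each column.

Yes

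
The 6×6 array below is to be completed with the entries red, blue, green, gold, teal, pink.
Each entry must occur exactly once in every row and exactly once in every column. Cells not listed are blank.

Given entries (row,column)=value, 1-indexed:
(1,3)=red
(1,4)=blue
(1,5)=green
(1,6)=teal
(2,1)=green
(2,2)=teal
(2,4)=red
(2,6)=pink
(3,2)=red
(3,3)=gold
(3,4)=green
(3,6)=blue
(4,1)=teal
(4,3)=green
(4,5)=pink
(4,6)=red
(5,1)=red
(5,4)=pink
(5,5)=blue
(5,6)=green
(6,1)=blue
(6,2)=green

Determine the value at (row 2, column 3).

Row 2 already has {red, green, teal, pink} and column 3 already has {red, green, gold}, so row 2, column 3 must be blue.

blue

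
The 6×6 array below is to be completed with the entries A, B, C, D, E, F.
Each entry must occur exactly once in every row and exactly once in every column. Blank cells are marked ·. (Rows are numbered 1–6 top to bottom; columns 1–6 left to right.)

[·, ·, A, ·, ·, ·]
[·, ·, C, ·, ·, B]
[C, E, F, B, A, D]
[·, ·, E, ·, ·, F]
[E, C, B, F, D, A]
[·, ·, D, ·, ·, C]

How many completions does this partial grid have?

20

Row 1, column 1: eliminating its row and column leaves {B, D, F}.
Row 1, column 2: eliminating its row and column leaves {B, D, F}.
Row 1, column 4: eliminating its row and column leaves {C, D, E}.
Row 1, column 5: eliminating its row and column leaves {B, C, E, F}.
Row 1, column 6: eliminating its row and column leaves {E}.
Row 2, column 1: eliminating its row and column leaves {A, D, F}.
Row 2, column 2: eliminating its row and column leaves {A, D, F}.
Row 2, column 4: eliminating its row and column leaves {A, D, E}.
Row 2, column 5: eliminating its row and column leaves {E, F}.
Row 4, column 1: eliminating its row and column leaves {A, B, D}.
Row 4, column 2: eliminating its row and column leaves {A, B, D}.
Row 4, column 4: eliminating its row and column leaves {A, C, D}.
Row 4, column 5: eliminating its row and column leaves {B, C}.
Row 6, column 1: eliminating its row and column leaves {A, B, F}.
Row 6, column 2: eliminating its row and column leaves {A, B, F}.
Row 6, column 4: eliminating its row and column leaves {A, E}.
Row 6, column 5: eliminating its row and column leaves {B, E, F}.
Enumerating the assignments across these blanks that avoid any row or column repeat gives 20 completions.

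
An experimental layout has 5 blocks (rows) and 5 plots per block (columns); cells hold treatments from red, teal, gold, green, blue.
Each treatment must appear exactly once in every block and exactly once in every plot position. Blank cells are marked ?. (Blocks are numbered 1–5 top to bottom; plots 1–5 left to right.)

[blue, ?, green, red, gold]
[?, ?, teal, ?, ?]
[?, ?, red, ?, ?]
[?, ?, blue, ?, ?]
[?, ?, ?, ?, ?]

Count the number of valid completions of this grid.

Block 1, plot 2: eliminating its block and plot leaves {teal}.
Block 2, plot 1: eliminating its block and plot leaves {red, gold, green}.
Block 2, plot 2: eliminating its block and plot leaves {red, gold, green, blue}.
Block 2, plot 4: eliminating its block and plot leaves {gold, green, blue}.
Block 2, plot 5: eliminating its block and plot leaves {red, green, blue}.
Block 3, plot 1: eliminating its block and plot leaves {teal, gold, green}.
Block 3, plot 2: eliminating its block and plot leaves {teal, gold, green, blue}.
Block 3, plot 4: eliminating its block and plot leaves {teal, gold, green, blue}.
Block 3, plot 5: eliminating its block and plot leaves {teal, green, blue}.
Block 4, plot 1: eliminating its block and plot leaves {red, teal, gold, green}.
Block 4, plot 2: eliminating its block and plot leaves {red, teal, gold, green}.
Block 4, plot 4: eliminating its block and plot leaves {teal, gold, green}.
Block 4, plot 5: eliminating its block and plot leaves {red, teal, green}.
Block 5, plot 1: eliminating its block and plot leaves {red, teal, gold, green}.
Block 5, plot 2: eliminating its block and plot leaves {red, teal, gold, green, blue}.
Block 5, plot 3: eliminating its block and plot leaves {gold}.
Block 5, plot 4: eliminating its block and plot leaves {teal, gold, green, blue}.
Block 5, plot 5: eliminating its block and plot leaves {red, teal, green, blue}.
Enumerating the assignments across these blanks that avoid any block or plot repeat gives 56 completions.

56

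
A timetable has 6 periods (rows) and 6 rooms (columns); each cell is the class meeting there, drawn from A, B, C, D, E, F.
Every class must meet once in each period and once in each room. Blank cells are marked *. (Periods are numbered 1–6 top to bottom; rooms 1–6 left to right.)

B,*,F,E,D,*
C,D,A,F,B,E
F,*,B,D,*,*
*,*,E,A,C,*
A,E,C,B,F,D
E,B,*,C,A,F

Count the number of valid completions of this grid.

2

Period 1, room 2: eliminating its period and room leaves {A, C}.
Period 1, room 6: eliminating its period and room leaves {A, C}.
Period 3, room 2: eliminating its period and room leaves {A, C}.
Period 3, room 5: eliminating its period and room leaves {E}.
Period 3, room 6: eliminating its period and room leaves {A, C}.
Period 4, room 1: eliminating its period and room leaves {D}.
Period 4, room 2: eliminating its period and room leaves {F}.
Period 4, room 6: eliminating its period and room leaves {B}.
Period 6, room 3: eliminating its period and room leaves {D}.
Enumerating the assignments across these blanks that avoid any period or room repeat gives 2 completions.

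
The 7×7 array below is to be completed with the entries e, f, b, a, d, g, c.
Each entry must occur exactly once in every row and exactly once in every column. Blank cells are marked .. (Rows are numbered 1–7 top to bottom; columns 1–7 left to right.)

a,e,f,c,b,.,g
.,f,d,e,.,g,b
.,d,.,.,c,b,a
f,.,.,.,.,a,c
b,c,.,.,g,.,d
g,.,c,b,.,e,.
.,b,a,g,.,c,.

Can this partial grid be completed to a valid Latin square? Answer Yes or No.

No row or column among the givens repeats a symbol, and propagating forced cells runs into no contradiction.
One valid completion exists (for instance, a e f c b d g / c f d e a g b / e d g f c b a / f g b d e a c / b c e a g f d / g a c b d e f / d b a g f c e).

Yes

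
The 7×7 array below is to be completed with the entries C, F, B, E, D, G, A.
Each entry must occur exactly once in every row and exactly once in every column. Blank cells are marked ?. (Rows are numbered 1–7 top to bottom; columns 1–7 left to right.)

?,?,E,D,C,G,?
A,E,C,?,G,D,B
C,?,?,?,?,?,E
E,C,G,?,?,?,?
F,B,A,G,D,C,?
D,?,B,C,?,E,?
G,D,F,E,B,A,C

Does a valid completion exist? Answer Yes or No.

Row 5, column 7: row 5 together with column 7 already contain {C, F, B, E, D, G, A} — every symbol — so nothing can go there. The grid has no valid completion.

No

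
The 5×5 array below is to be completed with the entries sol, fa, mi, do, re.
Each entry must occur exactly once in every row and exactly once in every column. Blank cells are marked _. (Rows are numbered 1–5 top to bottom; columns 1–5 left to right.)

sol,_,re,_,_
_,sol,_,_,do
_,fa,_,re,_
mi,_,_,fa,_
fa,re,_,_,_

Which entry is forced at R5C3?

Row 2, column 1: row 2 has {sol, do} and column 1 has {sol, fa, mi}, leaving only re.
Row 2, column 4: row 2 has {sol, do, re} and column 4 has {fa, re}, leaving only mi.
Row 1, column 4: row 1 has {sol, re} and column 4 has {fa, mi, re}, leaving only do.
Row 1, column 2: row 1 has {sol, do, re} and column 2 has {sol, fa, re}, leaving only mi.
Row 1, column 5: row 1 has {sol, mi, do, re} and column 5 has {do}, leaving only fa.
Row 2, column 3: row 2 has {sol, mi, do, re} and column 3 has {re}, leaving only fa.
Row 3, column 1: row 3 has {fa, re} and column 1 has {sol, fa, mi, re}, leaving only do.
Row 4, column 2: row 4 has {fa, mi} and column 2 has {sol, fa, mi, re}, leaving only do.
Row 4, column 3: row 4 has {fa, mi, do} and column 3 has {fa, re}, leaving only sol.
Row 3, column 3: row 3 has {fa, do, re} and column 3 has {sol, fa, re}, leaving only mi.
Row 5 already has {fa, re} and column 3 already has {sol, fa, mi, re}, so row 5, column 3 must be do.

do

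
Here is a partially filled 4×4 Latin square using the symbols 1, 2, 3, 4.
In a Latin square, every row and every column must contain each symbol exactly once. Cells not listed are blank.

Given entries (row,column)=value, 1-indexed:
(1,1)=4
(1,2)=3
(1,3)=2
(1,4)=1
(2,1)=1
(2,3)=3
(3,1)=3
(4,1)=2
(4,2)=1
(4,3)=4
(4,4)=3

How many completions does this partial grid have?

2

Row 2, column 2: eliminating its row and column leaves {2, 4}.
Row 2, column 4: eliminating its row and column leaves {2, 4}.
Row 3, column 2: eliminating its row and column leaves {2, 4}.
Row 3, column 3: eliminating its row and column leaves {1}.
Row 3, column 4: eliminating its row and column leaves {2, 4}.
Enumerating the assignments across these blanks that avoid any row or column repeat gives 2 completions.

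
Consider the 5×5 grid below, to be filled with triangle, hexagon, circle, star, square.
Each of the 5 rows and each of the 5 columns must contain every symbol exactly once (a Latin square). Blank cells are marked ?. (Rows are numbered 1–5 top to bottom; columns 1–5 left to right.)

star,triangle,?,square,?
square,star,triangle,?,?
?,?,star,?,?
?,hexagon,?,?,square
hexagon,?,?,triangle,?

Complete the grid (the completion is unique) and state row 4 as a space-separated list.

triangle hexagon circle star square

Row 4, column 3: row 4 has {hexagon, square} and column 3 has {triangle, star}, leaving only circle.
Row 4, column 1: row 4 has {hexagon, circle, square} and column 1 has {hexagon, star, square}, leaving only triangle.
Row 4, column 4: row 4 has {triangle, hexagon, circle, square} and column 4 has {triangle, square}, leaving only star.
So row 4 reads: triangle hexagon circle star square.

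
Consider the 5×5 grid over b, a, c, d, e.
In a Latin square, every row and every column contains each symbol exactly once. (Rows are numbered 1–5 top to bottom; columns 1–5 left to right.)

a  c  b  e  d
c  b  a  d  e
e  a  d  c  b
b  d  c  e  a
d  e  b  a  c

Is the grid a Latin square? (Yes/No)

No

Every row is a permutation, but column 4 contains e twice (at rows 1 and 4).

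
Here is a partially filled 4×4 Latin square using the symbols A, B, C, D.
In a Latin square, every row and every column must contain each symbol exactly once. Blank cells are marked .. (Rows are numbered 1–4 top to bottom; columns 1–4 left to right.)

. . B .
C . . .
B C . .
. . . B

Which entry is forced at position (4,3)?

C

Row 4, column 3 is narrowed to {A, C, D}.
If it were A, then row 3, column 3 would be left with no valid symbol.
If it were D, then row 3, column 3 would be left with no valid symbol.
So row 4, column 3 must be C.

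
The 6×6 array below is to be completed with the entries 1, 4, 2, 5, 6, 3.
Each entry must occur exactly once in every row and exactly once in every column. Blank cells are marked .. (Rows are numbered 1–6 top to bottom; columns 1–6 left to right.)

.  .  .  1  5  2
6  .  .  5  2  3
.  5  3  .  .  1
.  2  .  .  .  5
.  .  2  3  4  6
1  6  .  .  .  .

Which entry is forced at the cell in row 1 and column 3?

Row 3, column 5: row 3 has {1, 5, 3} and column 5 has {4, 2, 5}, leaving only 6.
Row 5, column 1: row 5 has {4, 2, 6, 3} and column 1 has {1, 6}, leaving only 5.
Row 5, column 2: row 5 has {4, 2, 5, 6, 3} and column 2 has {2, 5, 6}, leaving only 1.
Row 2, column 2: row 2 has {2, 5, 6, 3} and column 2 has {1, 2, 5, 6}, leaving only 4.
Row 1, column 2: row 1 has {1, 2, 5} and column 2 has {1, 4, 2, 5, 6}, leaving only 3.
Row 1, column 1: row 1 has {1, 2, 5, 3} and column 1 has {1, 5, 6}, leaving only 4.
Row 1 already has {1, 4, 2, 5, 3} and column 3 already has {2, 3}, so row 1, column 3 must be 6.

6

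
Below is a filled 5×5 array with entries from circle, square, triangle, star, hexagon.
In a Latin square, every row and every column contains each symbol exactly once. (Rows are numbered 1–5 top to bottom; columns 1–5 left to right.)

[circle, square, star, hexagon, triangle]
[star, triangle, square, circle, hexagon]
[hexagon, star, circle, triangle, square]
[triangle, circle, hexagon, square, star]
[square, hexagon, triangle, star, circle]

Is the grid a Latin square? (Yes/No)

Yes

Each row is a permutation of the 5 symbols, and so is each column.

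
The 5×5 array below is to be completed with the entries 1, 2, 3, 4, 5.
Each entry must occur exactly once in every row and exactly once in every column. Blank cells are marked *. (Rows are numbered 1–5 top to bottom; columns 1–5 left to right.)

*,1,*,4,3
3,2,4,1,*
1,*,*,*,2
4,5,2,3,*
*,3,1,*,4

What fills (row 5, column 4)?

Row 1, column 3: row 1 has {1, 3, 4} and column 3 has {1, 2, 4}, leaving only 5.
Row 1, column 1: row 1 has {1, 3, 4, 5} and column 1 has {1, 3, 4}, leaving only 2.
Row 2, column 5: row 2 has {1, 2, 3, 4} and column 5 has {2, 3, 4}, leaving only 5.
Row 3, column 2: row 3 has {1, 2} and column 2 has {1, 2, 3, 5}, leaving only 4.
Row 3, column 3: row 3 has {1, 2, 4} and column 3 has {1, 2, 4, 5}, leaving only 3.
Row 3, column 4: row 3 has {1, 2, 3, 4} and column 4 has {1, 3, 4}, leaving only 5.
Row 5 already has {1, 3, 4} and column 4 already has {1, 3, 4, 5}, so row 5, column 4 must be 2.

2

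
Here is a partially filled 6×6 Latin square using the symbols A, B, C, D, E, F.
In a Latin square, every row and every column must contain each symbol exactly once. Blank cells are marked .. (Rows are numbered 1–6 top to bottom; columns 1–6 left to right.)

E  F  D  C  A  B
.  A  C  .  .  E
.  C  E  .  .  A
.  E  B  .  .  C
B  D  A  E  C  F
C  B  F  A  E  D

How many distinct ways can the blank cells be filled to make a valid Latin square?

Row 2, column 1: eliminating its row and column leaves {D, F}.
Row 2, column 4: eliminating its row and column leaves {B, D, F}.
Row 2, column 5: eliminating its row and column leaves {B, D, F}.
Row 3, column 1: eliminating its row and column leaves {D, F}.
Row 3, column 4: eliminating its row and column leaves {B, D, F}.
Row 3, column 5: eliminating its row and column leaves {B, D, F}.
Row 4, column 1: eliminating its row and column leaves {A, D, F}.
Row 4, column 4: eliminating its row and column leaves {D, F}.
Row 4, column 5: eliminating its row and column leaves {D, F}.
Enumerating the assignments across these blanks that avoid any row or column repeat gives 4 completions.

4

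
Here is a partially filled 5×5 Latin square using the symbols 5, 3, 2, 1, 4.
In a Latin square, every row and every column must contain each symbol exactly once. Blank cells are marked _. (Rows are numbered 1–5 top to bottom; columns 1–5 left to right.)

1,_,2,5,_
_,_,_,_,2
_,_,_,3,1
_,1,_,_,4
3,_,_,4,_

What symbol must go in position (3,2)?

Row 1, column 5: row 1 has {5, 2, 1} and column 5 has {2, 1, 4}, leaving only 3.
Row 1, column 2: row 1 has {5, 3, 2, 1} and column 2 has {1}, leaving only 4.
Row 2, column 4: row 2 has {2} and column 4 has {5, 3, 4}, leaving only 1.
Row 4, column 4: row 4 has {1, 4} and column 4 has {5, 3, 1, 4}, leaving only 2.
Row 4, column 1: row 4 has {2, 1, 4} and column 1 has {3, 1}, leaving only 5.
Row 2, column 1: row 2 has {2, 1} and column 1 has {5, 3, 1}, leaving only 4.
Row 3, column 1: row 3 has {3, 1} and column 1 has {5, 3, 1, 4}, leaving only 2.
Row 3 already has {3, 2, 1} and column 2 already has {1, 4}, so row 3, column 2 must be 5.

5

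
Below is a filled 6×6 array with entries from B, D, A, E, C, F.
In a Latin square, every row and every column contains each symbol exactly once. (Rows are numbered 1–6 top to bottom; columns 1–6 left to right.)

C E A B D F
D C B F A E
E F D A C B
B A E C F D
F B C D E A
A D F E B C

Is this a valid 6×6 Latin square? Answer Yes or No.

Yes

Each row is a permutation of the 6 symbols, and so is each column.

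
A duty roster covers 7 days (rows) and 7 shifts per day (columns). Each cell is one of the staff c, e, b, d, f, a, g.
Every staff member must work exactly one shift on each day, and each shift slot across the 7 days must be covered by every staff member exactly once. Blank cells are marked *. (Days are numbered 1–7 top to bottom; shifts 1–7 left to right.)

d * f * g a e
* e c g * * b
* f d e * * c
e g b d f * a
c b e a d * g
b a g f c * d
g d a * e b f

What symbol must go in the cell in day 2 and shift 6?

Day 1, shift 2: day 1 has {e, d, f, a, g} and shift 2 has {e, b, d, f, a, g}, leaving only c.
Day 1, shift 4: day 1 has {c, e, d, f, a, g} and shift 4 has {e, d, f, a, g}, leaving only b.
Day 2, shift 5: day 2 has {c, e, b, g} and shift 5 has {c, e, d, f, g}, leaving only a.
Day 2, shift 1: day 2 has {c, e, b, a, g} and shift 1 has {c, e, b, d, g}, leaving only f.
Day 2 already has {c, e, b, f, a, g} and shift 6 already has {b, a}, so day 2, shift 6 must be d.

d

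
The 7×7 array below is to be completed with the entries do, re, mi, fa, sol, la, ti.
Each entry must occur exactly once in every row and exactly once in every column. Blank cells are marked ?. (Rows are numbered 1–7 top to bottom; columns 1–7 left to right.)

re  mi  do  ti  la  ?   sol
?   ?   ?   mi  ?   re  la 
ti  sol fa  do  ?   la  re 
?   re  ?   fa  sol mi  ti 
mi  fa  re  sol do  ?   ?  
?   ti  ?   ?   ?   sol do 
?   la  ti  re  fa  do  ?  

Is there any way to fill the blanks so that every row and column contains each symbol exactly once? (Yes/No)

Row 5, column 7: row 5 together with column 7 already contain {do, re, mi, fa, sol, la, ti} — every symbol — so nothing can go there. The grid has no valid completion.

No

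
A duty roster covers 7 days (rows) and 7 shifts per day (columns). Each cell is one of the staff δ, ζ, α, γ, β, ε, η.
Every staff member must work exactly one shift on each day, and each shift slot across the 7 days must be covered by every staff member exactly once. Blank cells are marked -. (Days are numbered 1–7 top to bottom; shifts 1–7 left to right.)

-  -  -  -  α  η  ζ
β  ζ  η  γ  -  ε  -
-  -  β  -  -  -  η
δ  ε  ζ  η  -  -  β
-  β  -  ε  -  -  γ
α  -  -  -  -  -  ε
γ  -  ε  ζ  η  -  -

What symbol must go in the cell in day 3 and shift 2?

Day 1, shift 1: day 1 has {ζ, α, η} and shift 1 has {δ, α, γ, β}, leaving only ε.
Day 2, shift 5: day 2 has {ζ, γ, β, ε, η} and shift 5 has {α, η}, leaving only δ.
Day 2, shift 7: day 2 has {δ, ζ, γ, β, ε, η} and shift 7 has {ζ, γ, β, ε, η}, leaving only α.
Day 3, shift 1: day 3 has {β, η} and shift 1 has {δ, α, γ, β, ε}, leaving only ζ.
Day 4, shift 5: day 4 has {δ, ζ, β, ε, η} and shift 5 has {δ, α, η}, leaving only γ.
Day 3, shift 5: day 3 has {ζ, β, η} and shift 5 has {δ, α, γ, η}, leaving only ε.
Day 4, shift 6: day 4 has {δ, ζ, γ, β, ε, η} and shift 6 has {ε, η}, leaving only α.
Day 5, shift 1: day 5 has {γ, β, ε} and shift 1 has {δ, ζ, α, γ, β, ε}, leaving only η.
Day 5, shift 5: day 5 has {γ, β, ε, η} and shift 5 has {δ, α, γ, ε, η}, leaving only ζ.
Day 5, shift 6: day 5 has {ζ, γ, β, ε, η} and shift 6 has {α, ε, η}, leaving only δ.
Day 3, shift 6: day 3 has {ζ, β, ε, η} and shift 6 has {δ, α, ε, η}, leaving only γ.
Day 5, shift 3: day 5 has {δ, ζ, γ, β, ε, η} and shift 3 has {ζ, β, ε, η}, leaving only α.
Day 6, shift 5: day 6 has {α, ε} and shift 5 has {δ, ζ, α, γ, ε, η}, leaving only β.
Day 6, shift 4: day 6 has {α, β, ε} and shift 4 has {ζ, γ, ε, η}, leaving only δ.
Day 1, shift 4: day 1 has {ζ, α, ε, η} and shift 4 has {δ, ζ, γ, ε, η}, leaving only β.
Day 3, shift 4: day 3 has {ζ, γ, β, ε, η} and shift 4 has {δ, ζ, γ, β, ε, η}, leaving only α.
Day 3 already has {ζ, α, γ, β, ε, η} and shift 2 already has {ζ, β, ε}, so day 3, shift 2 must be δ.

δ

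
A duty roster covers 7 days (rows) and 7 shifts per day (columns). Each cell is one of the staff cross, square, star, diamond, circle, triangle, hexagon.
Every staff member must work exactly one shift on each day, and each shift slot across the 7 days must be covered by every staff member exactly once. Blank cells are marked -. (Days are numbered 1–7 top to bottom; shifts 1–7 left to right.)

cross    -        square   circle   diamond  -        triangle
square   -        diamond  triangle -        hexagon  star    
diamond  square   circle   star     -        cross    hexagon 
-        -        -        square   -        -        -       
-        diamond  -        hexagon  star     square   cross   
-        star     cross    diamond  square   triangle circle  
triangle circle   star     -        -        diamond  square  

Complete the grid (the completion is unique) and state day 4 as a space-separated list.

Day 4, shift 7: day 4 has {square} and shift 7 has {cross, square, star, circle, triangle, hexagon}, leaving only diamond.
Day 1, shift 2: day 1 has {cross, square, diamond, circle, triangle} and shift 2 has {square, star, diamond, circle}, leaving only hexagon.
Day 1, shift 6: day 1 has {cross, square, diamond, circle, triangle, hexagon} and shift 6 has {cross, square, diamond, triangle, hexagon}, leaving only star.
Day 4, shift 6: day 4 has {square, diamond} and shift 6 has {cross, square, star, diamond, triangle, hexagon}, leaving only circle.
Day 2, shift 2: day 2 has {square, star, diamond, triangle, hexagon} and shift 2 has {square, star, diamond, circle, hexagon}, leaving only cross.
Day 4, shift 2: day 4 has {square, diamond, circle} and shift 2 has {cross, square, star, diamond, circle, hexagon}, leaving only triangle.
Day 4, shift 3: day 4 has {square, diamond, circle, triangle} and shift 3 has {cross, square, star, diamond, circle}, leaving only hexagon.
Day 4, shift 1: day 4 has {square, diamond, circle, triangle, hexagon} and shift 1 has {cross, square, diamond, triangle}, leaving only star.
Day 4, shift 5: day 4 has {square, star, diamond, circle, triangle, hexagon} and shift 5 has {square, star, diamond}, leaving only cross.
So day 4 reads: star triangle hexagon square cross circle diamond.

star triangle hexagon square cross circle diamond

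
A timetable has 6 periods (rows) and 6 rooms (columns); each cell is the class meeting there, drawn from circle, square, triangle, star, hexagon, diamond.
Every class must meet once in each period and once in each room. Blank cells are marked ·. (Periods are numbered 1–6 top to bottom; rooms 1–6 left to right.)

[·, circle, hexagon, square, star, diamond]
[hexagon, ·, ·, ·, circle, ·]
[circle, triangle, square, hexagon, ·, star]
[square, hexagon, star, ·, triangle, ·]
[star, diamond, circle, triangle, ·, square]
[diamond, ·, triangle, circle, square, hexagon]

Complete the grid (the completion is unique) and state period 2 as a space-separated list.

hexagon square diamond star circle triangle

Period 2, room 3: period 2 has {circle, hexagon} and room 3 has {circle, square, triangle, star, hexagon}, leaving only diamond.
Period 2, room 4: period 2 has {circle, hexagon, diamond} and room 4 has {circle, square, triangle, hexagon}, leaving only star.
Period 2, room 2: period 2 has {circle, star, hexagon, diamond} and room 2 has {circle, triangle, hexagon, diamond}, leaving only square.
Period 2, room 6: period 2 has {circle, square, star, hexagon, diamond} and room 6 has {square, star, hexagon, diamond}, leaving only triangle.
So period 2 reads: hexagon square diamond star circle triangle.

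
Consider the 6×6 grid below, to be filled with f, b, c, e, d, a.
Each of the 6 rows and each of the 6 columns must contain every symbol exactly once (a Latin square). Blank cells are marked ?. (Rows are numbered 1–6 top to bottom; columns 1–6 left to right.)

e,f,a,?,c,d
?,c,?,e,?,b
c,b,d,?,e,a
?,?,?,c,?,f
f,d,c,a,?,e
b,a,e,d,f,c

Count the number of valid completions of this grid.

2

Row 1, column 4: eliminating its row and column leaves {b}.
Row 2, column 1: eliminating its row and column leaves {d, a}.
Row 2, column 3: eliminating its row and column leaves {f}.
Row 2, column 5: eliminating its row and column leaves {d, a}.
Row 3, column 4: eliminating its row and column leaves {f}.
Row 4, column 1: eliminating its row and column leaves {d, a}.
Row 4, column 2: eliminating its row and column leaves {e}.
Row 4, column 3: eliminating its row and column leaves {b}.
Row 4, column 5: eliminating its row and column leaves {b, d, a}.
Row 5, column 5: eliminating its row and column leaves {b}.
Enumerating the assignments across these blanks that avoid any row or column repeat gives 2 completions.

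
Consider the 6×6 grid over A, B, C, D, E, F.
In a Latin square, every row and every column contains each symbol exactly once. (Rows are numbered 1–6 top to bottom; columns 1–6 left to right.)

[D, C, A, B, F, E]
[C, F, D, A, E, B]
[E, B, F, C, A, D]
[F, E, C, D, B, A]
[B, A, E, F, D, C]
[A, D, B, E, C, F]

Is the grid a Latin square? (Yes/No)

Yes

Each row is a permutation of the 6 symbols, and so is each column.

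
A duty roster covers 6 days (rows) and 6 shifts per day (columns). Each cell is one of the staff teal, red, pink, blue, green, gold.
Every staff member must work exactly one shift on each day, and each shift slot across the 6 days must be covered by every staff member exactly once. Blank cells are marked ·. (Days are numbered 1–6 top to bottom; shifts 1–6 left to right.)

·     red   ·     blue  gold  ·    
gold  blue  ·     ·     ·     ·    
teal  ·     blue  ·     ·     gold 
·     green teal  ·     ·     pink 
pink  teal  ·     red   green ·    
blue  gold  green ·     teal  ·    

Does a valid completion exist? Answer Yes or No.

No day or shift among the givens repeats a symbol, and propagating forced cells runs into no contradiction.
One valid completion exists (for instance, green red pink blue gold teal / gold blue red teal pink green / teal pink blue green red gold / red green teal gold blue pink / pink teal gold red green blue / blue gold green pink teal red).

Yes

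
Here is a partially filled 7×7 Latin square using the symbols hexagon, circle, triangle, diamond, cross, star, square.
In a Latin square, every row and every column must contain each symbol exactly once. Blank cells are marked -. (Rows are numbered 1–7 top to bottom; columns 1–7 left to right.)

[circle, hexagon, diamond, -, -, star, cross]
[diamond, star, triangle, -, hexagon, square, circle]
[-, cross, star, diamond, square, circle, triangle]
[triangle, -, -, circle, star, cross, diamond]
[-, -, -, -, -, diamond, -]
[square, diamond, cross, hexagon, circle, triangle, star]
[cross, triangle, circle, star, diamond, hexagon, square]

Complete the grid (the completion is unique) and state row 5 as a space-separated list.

Row 5, column 7: row 5 has {diamond} and column 7 has {circle, triangle, diamond, cross, star, square}, leaving only hexagon.
Row 5, column 1: row 5 has {hexagon, diamond} and column 1 has {circle, triangle, diamond, cross, square}, leaving only star.
Row 5, column 3: row 5 has {hexagon, diamond, star} and column 3 has {circle, triangle, diamond, cross, star}, leaving only square.
Row 5, column 2: row 5 has {hexagon, diamond, star, square} and column 2 has {hexagon, triangle, diamond, cross, star}, leaving only circle.
Row 1, column 5: row 1 has {hexagon, circle, diamond, cross, star} and column 5 has {hexagon, circle, diamond, star, square}, leaving only triangle.
Row 5, column 5: row 5 has {hexagon, circle, diamond, star, square} and column 5 has {hexagon, circle, triangle, diamond, star, square}, leaving only cross.
Row 5, column 4: row 5 has {hexagon, circle, diamond, cross, star, square} and column 4 has {hexagon, circle, diamond, star}, leaving only triangle.
So row 5 reads: star circle square triangle cross diamond hexagon.

star circle square triangle cross diamond hexagon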